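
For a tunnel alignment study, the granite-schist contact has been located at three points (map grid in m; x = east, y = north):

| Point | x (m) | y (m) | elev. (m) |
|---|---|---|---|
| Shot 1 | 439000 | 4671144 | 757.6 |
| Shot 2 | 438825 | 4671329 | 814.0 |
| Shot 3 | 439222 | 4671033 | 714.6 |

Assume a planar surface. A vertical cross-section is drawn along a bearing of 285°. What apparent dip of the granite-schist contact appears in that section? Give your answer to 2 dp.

7.71°

Let the plane be z = a·x + b·y + c.
Shot 2−Shot 1: −175a + 185b = 56.4;  Shot 3−Shot 1: 222a − 111b = −43.
Solving gives a = −0.07829, b = 0.23081.
Unit vector along 285° is (sin 285°, cos 285°) = (-0.9659, 0.2588).
Slope in that direction = a·(-0.9659) + b·(0.2588) = 0.13536.
Apparent dip = arctan|0.13536| = 7.71° (true dip is 13.7°, so apparent ≤ true as expected).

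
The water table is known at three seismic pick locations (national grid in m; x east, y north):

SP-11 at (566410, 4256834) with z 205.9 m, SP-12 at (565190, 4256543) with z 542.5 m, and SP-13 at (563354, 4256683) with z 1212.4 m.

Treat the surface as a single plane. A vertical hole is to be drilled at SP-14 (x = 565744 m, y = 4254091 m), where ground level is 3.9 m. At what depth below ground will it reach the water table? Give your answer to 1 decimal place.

Two edge vectors: SP-11→SP-12 = (-1220, -291, 336.6), SP-11→SP-13 = (-3056, -151, 1006.5).
Normal n = (SP-11→SP-12) × (SP-11→SP-13) = (-242064.9, 199280.4, -705076).
So ∂z/∂x = −n_x/n_z = −0.343317458 and ∂z/∂y = −n_y/n_z = 0.282636765.
Intercept c from SP-11: 205.9 + 194458.44 − 1203137.79 = −1008473.45.
At (565744, 4254091): z_contact = −194229.79 + 1202362.52 − 1008473.45 = -340.72 m.
Depth below ground = 3.9 − (-340.72) = 344.6 m.

344.6 m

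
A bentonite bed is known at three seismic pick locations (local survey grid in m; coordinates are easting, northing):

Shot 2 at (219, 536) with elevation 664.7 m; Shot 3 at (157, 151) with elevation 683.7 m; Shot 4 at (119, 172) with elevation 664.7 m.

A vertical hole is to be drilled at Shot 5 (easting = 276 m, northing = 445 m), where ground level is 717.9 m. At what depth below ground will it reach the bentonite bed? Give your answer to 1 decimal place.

Two edge vectors: Shot 2→Shot 3 = (-62, -385, 19), Shot 2→Shot 4 = (-100, -364, 0).
Normal n = (Shot 2→Shot 3) × (Shot 2→Shot 4) = (6916, -1900, -15932).
So ∂z/∂easting = −n_x/n_z = 0.43409 and ∂z/∂northing = −n_y/n_z = −0.11926.
Intercept c from Shot 2: 664.7 − 95.07 + 63.92 = 633.55.
At (276, 445): z_contact = 119.81 − 53.07 + 633.55 = 700.30 m.
Depth below ground = 717.9 − 700.30 = 17.6 m.

17.6 m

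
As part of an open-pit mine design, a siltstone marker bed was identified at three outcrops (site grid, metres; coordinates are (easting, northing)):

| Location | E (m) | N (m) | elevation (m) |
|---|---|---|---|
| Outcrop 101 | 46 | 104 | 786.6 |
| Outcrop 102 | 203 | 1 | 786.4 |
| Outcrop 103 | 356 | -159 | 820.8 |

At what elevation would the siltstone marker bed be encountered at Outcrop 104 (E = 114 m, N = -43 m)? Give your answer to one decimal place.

Let the plane be z = a·E + b·N + c.
Outcrop 102−Outcrop 101: 157a − 103b = −0.2;  Outcrop 103−Outcrop 101: 310a − 263b = 34.2.
Solving gives a = −0.38193, b = −0.58022.
Then c = 786.6 − a·46 − b·104 = 864.51.
At (114, -43): z = −43.5 + 24.9 + 864.51 = 845.9 m.

845.9 m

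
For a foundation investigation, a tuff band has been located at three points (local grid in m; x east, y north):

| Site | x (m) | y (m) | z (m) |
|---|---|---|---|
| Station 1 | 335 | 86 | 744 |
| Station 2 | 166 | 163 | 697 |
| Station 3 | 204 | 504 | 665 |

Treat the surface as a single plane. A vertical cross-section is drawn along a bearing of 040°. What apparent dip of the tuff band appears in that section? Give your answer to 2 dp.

3.03°

Let the plane be z = a·x + b·y + c.
Station 2−Station 1: −169a + 77b = −47;  Station 3−Station 1: −131a + 418b = −79.
Solving gives a = 0.22398, b = −0.11880.
Unit vector along 040° is (sin 40°, cos 40°) = (0.6428, 0.7660).
Slope in that direction = a·(0.6428) + b·(0.7660) = 0.05296.
Apparent dip = arctan|0.05296| = 3.03° (true dip is 14.2°, so apparent ≤ true as expected).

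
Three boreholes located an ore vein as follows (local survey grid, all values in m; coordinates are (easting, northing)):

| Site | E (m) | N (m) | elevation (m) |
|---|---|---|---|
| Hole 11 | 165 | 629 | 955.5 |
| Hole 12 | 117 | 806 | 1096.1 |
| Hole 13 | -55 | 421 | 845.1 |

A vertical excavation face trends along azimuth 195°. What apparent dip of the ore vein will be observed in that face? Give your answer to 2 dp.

Let the plane be z = a·E + b·N + c.
Hole 12−Hole 11: −48a + 177b = 140.6;  Hole 13−Hole 11: −220a − 208b = −110.4.
Solving gives a = −0.19835, b = 0.74056.
Unit vector along 195° is (sin 195°, cos 195°) = (-0.2588, -0.9659).
Slope in that direction = a·(-0.2588) + b·(-0.9659) = −0.66399.
Apparent dip = arctan|0.66399| = 33.58° (true dip is 37.5°, so apparent ≤ true as expected).

33.58°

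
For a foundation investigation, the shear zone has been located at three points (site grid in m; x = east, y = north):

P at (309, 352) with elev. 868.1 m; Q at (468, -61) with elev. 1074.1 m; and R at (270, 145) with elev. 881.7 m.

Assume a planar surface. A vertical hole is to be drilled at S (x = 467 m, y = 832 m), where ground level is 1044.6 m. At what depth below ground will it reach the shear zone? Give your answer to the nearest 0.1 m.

157.0 m

Let the plane be z = a·x + b·y + c.
Q−P: 159a − 413b = 206;  R−P: −39a − 207b = 13.6.
Solving gives a = 0.75531, b = −0.20800.
Then c = 868.1 − a·309 − b·352 = 707.93.
At (467, 832): z_contact = 352.73 − 173.06 + 707.93 = 887.60 m.
Depth below ground = 1044.6 − 887.60 = 157.0 m.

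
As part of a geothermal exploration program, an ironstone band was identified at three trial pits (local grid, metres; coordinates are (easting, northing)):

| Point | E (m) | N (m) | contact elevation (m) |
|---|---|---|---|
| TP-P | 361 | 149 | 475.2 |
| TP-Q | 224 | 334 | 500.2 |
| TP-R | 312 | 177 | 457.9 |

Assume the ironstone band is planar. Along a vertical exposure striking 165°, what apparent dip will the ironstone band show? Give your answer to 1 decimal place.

Two edge vectors: TP-P→TP-Q = (-137, 185, 25), TP-P→TP-R = (-49, 28, -17.3).
Normal n = (TP-P→TP-Q) × (TP-P→TP-R) = (-3900.5, -3595.1, 5229).
So ∂z/∂E = −n_x/n_z = 0.74594 and ∂z/∂N = −n_y/n_z = 0.68753.
Unit vector along 165° is (sin 165°, cos 165°) = (0.2588, -0.9659).
Slope in that direction = a·(0.2588) + b·(-0.9659) = −0.47104.
Apparent dip = arctan|0.47104| = 25.2° (true dip is 45.4°, so apparent ≤ true as expected).

25.2°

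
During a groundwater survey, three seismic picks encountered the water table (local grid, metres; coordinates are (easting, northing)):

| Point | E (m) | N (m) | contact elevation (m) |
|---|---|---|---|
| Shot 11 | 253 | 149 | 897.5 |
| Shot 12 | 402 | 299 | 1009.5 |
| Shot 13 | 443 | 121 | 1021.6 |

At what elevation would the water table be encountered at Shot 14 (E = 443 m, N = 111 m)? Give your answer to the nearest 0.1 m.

1020.7 m

Two edge vectors: Shot 11→Shot 12 = (149, 150, 112), Shot 11→Shot 13 = (190, -28, 124.1).
Normal n = (Shot 11→Shot 12) × (Shot 11→Shot 13) = (21751, 2789.1, -32672).
So ∂z/∂E = −n_x/n_z = 0.66574 and ∂z/∂N = −n_y/n_z = 0.08537.
Intercept c from Shot 11: 897.5 − 168.43 − 12.72 = 716.35.
At (443, 111): z = 294.9 + 9.5 + 716.35 = 1020.7 m.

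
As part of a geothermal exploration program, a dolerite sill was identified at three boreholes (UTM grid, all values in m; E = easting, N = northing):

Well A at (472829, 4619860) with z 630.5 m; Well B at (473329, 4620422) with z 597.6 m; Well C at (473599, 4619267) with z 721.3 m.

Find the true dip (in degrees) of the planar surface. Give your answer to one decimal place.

6.1°

Two edge vectors: Well A→Well B = (500, 562, -32.9), Well A→Well C = (770, -593, 90.8).
Normal n = (Well A→Well B) × (Well A→Well C) = (31519.9, -70733, -729240).
So ∂z/∂E = −n_x/n_z = 0.04322 and ∂z/∂N = −n_y/n_z = −0.09700.
Gradient magnitude |∇z| = √(a² + b²) = √(0.00187 + 0.00941) = 0.10619.
True dip = arctan(0.10619) = 6.1°, dipping toward NNW (azimuth ≈ 336°).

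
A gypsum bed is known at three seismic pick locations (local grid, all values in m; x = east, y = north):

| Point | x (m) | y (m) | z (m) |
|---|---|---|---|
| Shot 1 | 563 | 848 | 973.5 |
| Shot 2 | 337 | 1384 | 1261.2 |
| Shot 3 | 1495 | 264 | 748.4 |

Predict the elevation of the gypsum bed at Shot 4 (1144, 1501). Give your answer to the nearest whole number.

1434 m

Two edge vectors: Shot 1→Shot 2 = (-226, 536, 287.7), Shot 1→Shot 3 = (932, -584, -225.1).
Normal n = (Shot 1→Shot 2) × (Shot 1→Shot 3) = (47363.2, 217263.8, -367568).
So ∂z/∂x = −n_x/n_z = 0.12886 and ∂z/∂y = −n_y/n_z = 0.59108.
Intercept c from Shot 1: 973.5 − 72.55 − 501.24 = 399.71.
At (1144, 1501): z = 147.4 + 887.2 + 399.71 = 1434.3 m.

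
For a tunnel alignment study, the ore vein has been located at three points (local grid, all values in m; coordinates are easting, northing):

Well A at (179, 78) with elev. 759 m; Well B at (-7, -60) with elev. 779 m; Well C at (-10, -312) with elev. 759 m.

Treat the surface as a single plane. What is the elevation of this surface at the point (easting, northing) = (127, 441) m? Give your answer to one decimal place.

Two edge vectors: Well A→Well B = (-186, -138, 20), Well A→Well C = (-189, -390, 0).
Normal n = (Well A→Well B) × (Well A→Well C) = (7800, -3780, 46458).
So ∂z/∂easting = −n_x/n_z = −0.16789 and ∂z/∂northing = −n_y/n_z = 0.08136.
Intercept c from Well A: 759 + 30.05 − 6.35 = 782.71.
At (127, 441): z = −21.3 + 35.9 + 782.71 = 797.3 m.

797.3 m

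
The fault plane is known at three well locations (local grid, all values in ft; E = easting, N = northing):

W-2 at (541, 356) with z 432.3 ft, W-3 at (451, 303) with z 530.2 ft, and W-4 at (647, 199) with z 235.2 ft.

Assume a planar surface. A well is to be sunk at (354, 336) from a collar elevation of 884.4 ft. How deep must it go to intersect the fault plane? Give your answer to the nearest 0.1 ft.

Two edge vectors: W-2→W-3 = (-90, -53, 97.9), W-2→W-4 = (106, -157, -197.1).
Normal n = (W-2→W-3) × (W-2→W-4) = (25816.6, -7361.6, 19748).
So ∂z/∂E = −n_x/n_z = −1.30730 and ∂z/∂N = −n_y/n_z = 0.37278.
Intercept c from W-2: 432.3 + 707.25 − 132.71 = 1006.84.
At (354, 336): z_contact = −462.78 + 125.25 + 1006.84 = 669.31 ft.
Depth below ground = 884.4 − 669.31 = 215.1 ft.

215.1 ft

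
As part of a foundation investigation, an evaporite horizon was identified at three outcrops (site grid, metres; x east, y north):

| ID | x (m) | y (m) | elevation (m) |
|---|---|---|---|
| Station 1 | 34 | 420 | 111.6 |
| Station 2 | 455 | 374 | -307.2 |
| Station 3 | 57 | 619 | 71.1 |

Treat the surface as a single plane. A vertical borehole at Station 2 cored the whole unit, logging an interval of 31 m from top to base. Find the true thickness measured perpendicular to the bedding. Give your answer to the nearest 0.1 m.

21.8 m

Let the plane be z = a·x + b·y + c.
Station 2−Station 1: 421a − 46b = −418.8;  Station 3−Station 1: 23a + 199b = −40.5.
Solving gives a = −1.00433, b = −0.08744.
|∇z| = √(a²+b²) = 1.00813, so dip δ = arctan(1.00813) = 45.23°.
True thickness = vertical thickness × cos δ = 31 × cos 45.23° = 21.8 m.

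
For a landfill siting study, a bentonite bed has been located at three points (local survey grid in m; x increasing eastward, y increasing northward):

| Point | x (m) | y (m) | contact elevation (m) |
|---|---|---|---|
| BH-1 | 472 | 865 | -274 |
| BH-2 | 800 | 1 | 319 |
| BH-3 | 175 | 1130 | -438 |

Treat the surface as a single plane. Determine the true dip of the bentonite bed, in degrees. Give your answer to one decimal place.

36.0°

Two edge vectors: BH-1→BH-2 = (328, -864, 593), BH-1→BH-3 = (-297, 265, -164).
Normal n = (BH-1→BH-2) × (BH-1→BH-3) = (-15449, -122329, -169688).
So ∂z/∂x = −n_x/n_z = −0.09104 and ∂z/∂y = −n_y/n_z = −0.72091.
Gradient magnitude |∇z| = √(a² + b²) = √(0.00829 + 0.51970) = 0.72663.
True dip = arctan(0.72663) = 36.0°, dipping toward N (azimuth ≈ 007°).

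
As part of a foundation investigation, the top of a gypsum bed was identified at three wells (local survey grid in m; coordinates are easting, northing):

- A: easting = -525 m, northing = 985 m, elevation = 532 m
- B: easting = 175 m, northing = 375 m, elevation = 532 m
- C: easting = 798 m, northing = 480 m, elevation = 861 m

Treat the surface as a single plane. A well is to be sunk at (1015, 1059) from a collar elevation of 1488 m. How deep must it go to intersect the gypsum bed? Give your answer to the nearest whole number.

237 m

Let the plane be z = a·easting + b·northing + c.
B−A: 700a − 610b = 0;  C−A: 1323a − 505b = 329.
Solving gives a = 0.44251, b = 0.50779.
Then c = 532 − a·-525 − b·985 = 264.14.
At (1015, 1059): z_contact = 449.1 + 537.8 + 264.14 = 1251.0 m.
Depth below ground = 1488 − 1251.0 = 237 m.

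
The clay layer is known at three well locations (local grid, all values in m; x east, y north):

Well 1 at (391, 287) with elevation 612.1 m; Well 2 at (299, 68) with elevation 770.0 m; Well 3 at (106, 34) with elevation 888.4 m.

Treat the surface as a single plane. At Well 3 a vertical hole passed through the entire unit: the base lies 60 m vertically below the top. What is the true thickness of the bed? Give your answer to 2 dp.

48.57 m

Two edge vectors: Well 1→Well 2 = (-92, -219, 157.9), Well 1→Well 3 = (-285, -253, 276.3).
Normal n = (Well 1→Well 2) × (Well 1→Well 3) = (-20561, -19581.9, -39139).
So ∂z/∂x = −n_x/n_z = −0.52533 and ∂z/∂y = −n_y/n_z = −0.50032.
|∇z| = √(a²+b²) = 0.72546, so dip δ = arctan(0.72546) = 35.96°.
True thickness = vertical thickness × cos δ = 60 × cos 35.96° = 48.57 m.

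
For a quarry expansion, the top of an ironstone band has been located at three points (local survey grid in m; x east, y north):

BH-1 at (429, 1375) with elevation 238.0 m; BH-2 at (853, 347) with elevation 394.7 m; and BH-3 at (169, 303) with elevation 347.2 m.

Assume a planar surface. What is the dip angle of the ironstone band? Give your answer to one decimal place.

Let the plane be z = a·x + b·y + c.
BH-2−BH-1: 424a − 1028b = 156.7;  BH-3−BH-1: −260a − 1072b = 109.2.
Solving gives a = 0.07720, b = −0.12059.
Gradient magnitude |∇z| = √(a² + b²) = √(0.00596 + 0.01454) = 0.14319.
True dip = arctan(0.14319) = 8.1°, dipping toward NNW (azimuth ≈ 327°).

8.1°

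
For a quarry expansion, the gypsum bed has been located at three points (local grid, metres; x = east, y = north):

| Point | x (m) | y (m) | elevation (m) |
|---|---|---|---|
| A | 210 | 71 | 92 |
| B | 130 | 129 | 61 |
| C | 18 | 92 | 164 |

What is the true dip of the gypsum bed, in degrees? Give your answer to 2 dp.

Two edge vectors: A→B = (-80, 58, -31), A→C = (-192, 21, 72).
Normal n = (A→B) × (A→C) = (4827, 11712, 9456).
So ∂z/∂x = −n_x/n_z = −0.51047 and ∂z/∂y = −n_y/n_z = −1.23858.
Gradient magnitude |∇z| = √(a² + b²) = √(0.26058 + 1.53408) = 1.33965.
True dip = arctan(1.33965) = 53.26°, dipping toward NNE (azimuth ≈ 022°).

53.26°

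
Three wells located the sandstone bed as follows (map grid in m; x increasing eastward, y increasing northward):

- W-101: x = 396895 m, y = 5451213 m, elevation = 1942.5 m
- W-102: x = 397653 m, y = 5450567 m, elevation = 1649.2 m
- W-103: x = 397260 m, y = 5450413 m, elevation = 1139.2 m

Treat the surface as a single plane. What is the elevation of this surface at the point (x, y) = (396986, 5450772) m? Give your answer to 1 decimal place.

1415.1 m

Let the plane be z = a·x + b·y + c.
W-102−W-101: 758a − 646b = −293.3;  W-103−W-101: 365a − 800b = −803.3.
Solving gives a = 0.767091552, b = 1.354110520.
Then c = 1942.5 − a·396895 − b·5451213 = −7684057.17.
At (396986, 5450772): z = 304524.6 + 7380947.7 − 7684057.17 = 1415.1 m.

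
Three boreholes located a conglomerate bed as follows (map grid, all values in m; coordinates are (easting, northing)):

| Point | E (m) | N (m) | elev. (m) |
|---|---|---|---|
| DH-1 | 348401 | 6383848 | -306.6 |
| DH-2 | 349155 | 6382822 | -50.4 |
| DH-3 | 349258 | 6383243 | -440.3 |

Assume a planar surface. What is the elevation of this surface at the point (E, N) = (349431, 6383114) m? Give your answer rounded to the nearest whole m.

-462 m

Let the plane be z = a·E + b·N + c.
DH-2−DH-1: 754a − 1026b = 256.2;  DH-3−DH-1: 857a − 605b = −133.7.
Solving gives a = −0.69054340, b = −0.75718297.
Then c = -306.6 − a·348401 − b·6383848 = 5074020.39.
At (349431, 6383114): z = −241297.3 − 4833185.2 + 5074020.39 = -462.1 m.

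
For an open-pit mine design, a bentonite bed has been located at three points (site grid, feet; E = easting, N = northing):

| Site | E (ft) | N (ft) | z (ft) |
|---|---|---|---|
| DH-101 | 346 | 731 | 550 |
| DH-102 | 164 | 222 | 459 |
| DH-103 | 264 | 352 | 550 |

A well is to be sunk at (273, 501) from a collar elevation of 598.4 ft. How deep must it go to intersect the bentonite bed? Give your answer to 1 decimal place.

77.8 ft

Let the plane be z = a·E + b·N + c.
DH-102−DH-101: −182a − 509b = −91;  DH-103−DH-101: −82a − 379b = 0.
Solving gives a = 1.26612, b = −0.27394.
Then c = 550 − a·346 − b·731 = 312.17.
At (273, 501): z_contact = 345.65 − 137.24 + 312.17 = 520.58 ft.
Depth below ground = 598.4 − 520.58 = 77.8 ft.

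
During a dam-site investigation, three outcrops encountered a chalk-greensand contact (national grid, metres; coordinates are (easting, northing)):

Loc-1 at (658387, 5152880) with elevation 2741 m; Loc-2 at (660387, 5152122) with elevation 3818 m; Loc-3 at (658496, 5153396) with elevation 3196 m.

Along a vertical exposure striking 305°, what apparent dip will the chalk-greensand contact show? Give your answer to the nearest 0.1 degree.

14.3°

Two edge vectors: Loc-1→Loc-2 = (2000, -758, 1077), Loc-1→Loc-3 = (109, 516, 455).
Normal n = (Loc-1→Loc-2) × (Loc-1→Loc-3) = (-900622, -792607, 1114622).
So ∂z/∂E = −n_x/n_z = 0.80801 and ∂z/∂N = −n_y/n_z = 0.71110.
Unit vector along 305° is (sin 305°, cos 305°) = (-0.8192, 0.5736).
Slope in that direction = a·(-0.8192) + b·(0.5736) = −0.25401.
Apparent dip = arctan|0.25401| = 14.3° (true dip is 47.1°, so apparent ≤ true as expected).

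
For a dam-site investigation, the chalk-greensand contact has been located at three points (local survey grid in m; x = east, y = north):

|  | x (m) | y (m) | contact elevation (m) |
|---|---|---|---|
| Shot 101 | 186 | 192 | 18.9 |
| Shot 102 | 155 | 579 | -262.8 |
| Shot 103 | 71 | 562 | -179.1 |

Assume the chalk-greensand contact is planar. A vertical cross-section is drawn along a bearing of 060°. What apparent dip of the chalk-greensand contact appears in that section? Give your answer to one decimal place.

48.3°

Let the plane be z = a·x + b·y + c.
Shot 102−Shot 101: −31a + 387b = −281.7;  Shot 103−Shot 101: −115a + 370b = −198.
Solving gives a = −0.83557, b = −0.79484.
Unit vector along 060° is (sin 60°, cos 60°) = (0.8660, 0.5000).
Slope in that direction = a·(0.8660) + b·(0.5000) = −1.12104.
Apparent dip = arctan|1.12104| = 48.3° (true dip is 49.1°, so apparent ≤ true as expected).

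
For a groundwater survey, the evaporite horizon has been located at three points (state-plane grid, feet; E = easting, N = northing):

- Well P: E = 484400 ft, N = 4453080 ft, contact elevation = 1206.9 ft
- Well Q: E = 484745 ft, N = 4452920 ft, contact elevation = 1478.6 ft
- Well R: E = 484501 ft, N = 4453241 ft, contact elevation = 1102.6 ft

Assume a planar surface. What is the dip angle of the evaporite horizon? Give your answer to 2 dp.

43.88°

Let the plane be z = a·E + b·N + c.
Well Q−Well P: 345a − 160b = 271.7;  Well R−Well P: 101a + 161b = −104.3.
Solving gives a = 0.37732, b = −0.88453.
Gradient magnitude |∇z| = √(a² + b²) = √(0.14237 + 0.78239) = 0.96165.
True dip = arctan(0.96165) = 43.88°, dipping toward NNW (azimuth ≈ 337°).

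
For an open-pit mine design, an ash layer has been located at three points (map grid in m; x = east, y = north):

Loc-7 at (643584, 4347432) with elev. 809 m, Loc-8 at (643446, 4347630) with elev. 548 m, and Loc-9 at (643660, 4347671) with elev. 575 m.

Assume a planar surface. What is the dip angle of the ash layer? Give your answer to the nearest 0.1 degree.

48.6°

Two edge vectors: Loc-7→Loc-8 = (-138, 198, -261), Loc-7→Loc-9 = (76, 239, -234).
Normal n = (Loc-7→Loc-8) × (Loc-7→Loc-9) = (16047, -52128, -48030).
So ∂z/∂x = −n_x/n_z = 0.33410 and ∂z/∂y = −n_y/n_z = −1.08532.
Gradient magnitude |∇z| = √(a² + b²) = √(0.11163 + 1.17792) = 1.13558.
True dip = arctan(1.13558) = 48.6°, dipping toward NNW (azimuth ≈ 343°).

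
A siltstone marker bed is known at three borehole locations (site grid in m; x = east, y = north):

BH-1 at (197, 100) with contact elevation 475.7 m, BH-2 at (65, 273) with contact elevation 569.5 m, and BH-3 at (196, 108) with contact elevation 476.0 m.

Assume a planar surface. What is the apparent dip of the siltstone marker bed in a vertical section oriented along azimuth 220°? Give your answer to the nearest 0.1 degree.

29.1°

Let the plane be z = a·x + b·y + c.
BH-2−BH-1: −132a + 173b = 93.8;  BH-3−BH-1: −1a + 8b = 0.3.
Solving gives a = −0.79105, b = −0.06138.
Unit vector along 220° is (sin 220°, cos 220°) = (-0.6428, -0.7660).
Slope in that direction = a·(-0.6428) + b·(-0.7660) = 0.55550.
Apparent dip = arctan|0.55550| = 29.1° (true dip is 38.4°, so apparent ≤ true as expected).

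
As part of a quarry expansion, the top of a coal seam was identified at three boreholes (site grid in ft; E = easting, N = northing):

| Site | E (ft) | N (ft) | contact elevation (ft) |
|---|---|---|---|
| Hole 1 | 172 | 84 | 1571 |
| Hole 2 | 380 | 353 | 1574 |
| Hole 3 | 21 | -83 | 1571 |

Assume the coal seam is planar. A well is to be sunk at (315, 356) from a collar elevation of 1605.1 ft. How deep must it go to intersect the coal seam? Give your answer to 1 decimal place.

Two edge vectors: Hole 1→Hole 2 = (208, 269, 3), Hole 1→Hole 3 = (-151, -167, 0).
Normal n = (Hole 1→Hole 2) × (Hole 1→Hole 3) = (501, -453, 5883).
So ∂z/∂E = −n_x/n_z = −0.08516 and ∂z/∂N = −n_y/n_z = 0.07700.
Intercept c from Hole 1: 1571 + 14.65 − 6.47 = 1579.18.
At (315, 356): z_contact = −26.83 + 27.41 + 1579.18 = 1579.77 ft.
Depth below ground = 1605.1 − 1579.77 = 25.3 ft.

25.3 ft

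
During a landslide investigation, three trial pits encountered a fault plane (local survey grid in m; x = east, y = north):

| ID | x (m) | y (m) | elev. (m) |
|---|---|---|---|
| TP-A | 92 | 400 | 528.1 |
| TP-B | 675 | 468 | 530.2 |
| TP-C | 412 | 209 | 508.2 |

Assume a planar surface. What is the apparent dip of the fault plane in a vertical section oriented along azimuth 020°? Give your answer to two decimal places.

Two edge vectors: TP-A→TP-B = (583, 68, 2.1), TP-A→TP-C = (320, -191, -19.9).
Normal n = (TP-A→TP-B) × (TP-A→TP-C) = (-952.1, 12273.7, -133113).
So ∂z/∂x = −n_x/n_z = −0.00715 and ∂z/∂y = −n_y/n_z = 0.09221.
Unit vector along 020° is (sin 20°, cos 20°) = (0.3420, 0.9397).
Slope in that direction = a·(0.3420) + b·(0.9397) = 0.08420.
Apparent dip = arctan|0.08420| = 4.81° (true dip is 5.3°, so apparent ≤ true as expected).

4.81°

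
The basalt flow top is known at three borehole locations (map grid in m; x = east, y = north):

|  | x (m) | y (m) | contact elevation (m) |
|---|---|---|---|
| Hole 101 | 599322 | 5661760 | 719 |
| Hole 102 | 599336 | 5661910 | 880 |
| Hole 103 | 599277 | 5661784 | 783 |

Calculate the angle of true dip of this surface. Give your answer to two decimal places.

Let the plane be z = a·x + b·y + c.
Hole 102−Hole 101: 14a + 150b = 161;  Hole 103−Hole 101: −45a + 24b = 64.
Solving gives a = −0.80948, b = 1.14889.
Gradient magnitude |∇z| = √(a² + b²) = √(0.65526 + 1.31994) = 1.40542.
True dip = arctan(1.40542) = 54.57°, dipping toward SE (azimuth ≈ 145°).

54.57°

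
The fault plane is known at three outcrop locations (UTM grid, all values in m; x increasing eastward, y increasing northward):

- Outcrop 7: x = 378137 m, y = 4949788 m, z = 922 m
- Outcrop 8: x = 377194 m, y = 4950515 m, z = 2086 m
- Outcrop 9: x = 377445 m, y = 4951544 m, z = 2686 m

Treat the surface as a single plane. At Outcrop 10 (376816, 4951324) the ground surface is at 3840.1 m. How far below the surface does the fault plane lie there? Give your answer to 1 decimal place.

Two edge vectors: Outcrop 7→Outcrop 8 = (-943, 727, 1164), Outcrop 7→Outcrop 9 = (-692, 1756, 1764).
Normal n = (Outcrop 7→Outcrop 8) × (Outcrop 7→Outcrop 9) = (-761556, 857964, -1152824).
So ∂z/∂x = −n_x/n_z = −0.660600404 and ∂z/∂y = −n_y/n_z = 0.744228087.
Intercept c from Outcrop 7: 922 + 249797.45 − 3683771.25 = −3433051.80.
At (376816, 4951324): z_contact = −248924.80 + 3684914.39 − 3433051.80 = 2937.79 m.
Depth below ground = 3840.1 − 2937.79 = 902.3 m.

902.3 m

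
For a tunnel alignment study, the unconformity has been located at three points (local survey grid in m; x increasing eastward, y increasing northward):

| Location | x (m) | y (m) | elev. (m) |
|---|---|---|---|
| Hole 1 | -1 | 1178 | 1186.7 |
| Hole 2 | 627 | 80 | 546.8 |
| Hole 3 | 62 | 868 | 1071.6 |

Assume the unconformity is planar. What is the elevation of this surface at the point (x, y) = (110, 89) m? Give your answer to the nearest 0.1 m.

Let the plane be z = a·x + b·y + c.
Hole 2−Hole 1: 628a − 1098b = −639.9;  Hole 3−Hole 1: 63a − 310b = −115.1.
Solving gives a = −0.573592, b = 0.254722.
Then c = 1186.7 − a·-1 − b·1178 = 886.06.
At (110, 89): z = −63.1 + 22.7 + 886.06 = 845.6 m.

845.6 m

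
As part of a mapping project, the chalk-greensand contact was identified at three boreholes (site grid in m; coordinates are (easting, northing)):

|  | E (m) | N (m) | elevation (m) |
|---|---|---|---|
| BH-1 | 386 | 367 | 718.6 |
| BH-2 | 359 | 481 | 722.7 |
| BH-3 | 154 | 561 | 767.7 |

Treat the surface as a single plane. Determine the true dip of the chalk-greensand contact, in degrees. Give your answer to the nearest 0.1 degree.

12.8°

Let the plane be z = a·E + b·N + c.
BH-2−BH-1: −27a + 114b = 4.1;  BH-3−BH-1: −232a + 194b = 49.1.
Solving gives a = −0.22640, b = −0.01766.
Gradient magnitude |∇z| = √(a² + b²) = √(0.05126 + 0.00031) = 0.22709.
True dip = arctan(0.22709) = 12.8°, dipping toward E (azimuth ≈ 086°).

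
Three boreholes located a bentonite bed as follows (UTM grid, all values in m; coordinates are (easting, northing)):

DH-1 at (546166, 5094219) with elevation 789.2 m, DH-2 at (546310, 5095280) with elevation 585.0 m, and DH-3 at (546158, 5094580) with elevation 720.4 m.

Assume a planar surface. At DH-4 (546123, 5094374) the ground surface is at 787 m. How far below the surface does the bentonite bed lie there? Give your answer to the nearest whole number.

27 m

Two edge vectors: DH-1→DH-2 = (144, 1061, -204.2), DH-1→DH-3 = (-8, 361, -68.8).
Normal n = (DH-1→DH-2) × (DH-1→DH-3) = (719.4, 11540.8, 60472).
So ∂z/∂E = −n_x/n_z = −0.01189641 and ∂z/∂N = −n_y/n_z = −0.19084535.
Intercept c from DH-1: 789.2 + 6497.42 + 972208.01 = 979494.62.
At (546123, 5094374): z_contact = −6496.9 − 972237.6 + 979494.62 = 760.1 m.
Depth below ground = 787 − 760.1 = 27 m.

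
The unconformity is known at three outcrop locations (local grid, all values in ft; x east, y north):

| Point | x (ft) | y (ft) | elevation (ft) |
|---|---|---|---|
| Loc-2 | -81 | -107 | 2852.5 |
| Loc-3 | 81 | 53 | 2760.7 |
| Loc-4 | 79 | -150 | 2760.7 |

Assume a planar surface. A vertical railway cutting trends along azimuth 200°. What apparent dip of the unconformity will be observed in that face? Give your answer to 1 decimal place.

10.8°

Let the plane be z = a·x + b·y + c.
Loc-3−Loc-2: 162a + 160b = −91.8;  Loc-4−Loc-2: 160a − 43b = −91.8.
Solving gives a = −0.57223, b = 0.00564.
Unit vector along 200° is (sin 200°, cos 200°) = (-0.3420, -0.9397).
Slope in that direction = a·(-0.3420) + b·(-0.9397) = 0.19042.
Apparent dip = arctan|0.19042| = 10.8° (true dip is 29.8°, so apparent ≤ true as expected).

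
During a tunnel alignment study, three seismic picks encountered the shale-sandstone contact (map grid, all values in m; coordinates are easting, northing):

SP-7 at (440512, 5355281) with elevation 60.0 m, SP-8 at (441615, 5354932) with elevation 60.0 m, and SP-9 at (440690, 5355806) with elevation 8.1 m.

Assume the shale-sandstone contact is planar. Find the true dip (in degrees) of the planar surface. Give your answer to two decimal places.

Two edge vectors: SP-7→SP-8 = (1103, -349, 0), SP-7→SP-9 = (178, 525, -51.9).
Normal n = (SP-7→SP-8) × (SP-7→SP-9) = (18113.1, 57245.7, 641197).
So ∂z/∂easting = −n_x/n_z = −0.02825 and ∂z/∂northing = −n_y/n_z = −0.08928.
Gradient magnitude |∇z| = √(a² + b²) = √(0.00080 + 0.00797) = 0.09364.
True dip = arctan(0.09364) = 5.35°, dipping toward NNE (azimuth ≈ 018°).

5.35°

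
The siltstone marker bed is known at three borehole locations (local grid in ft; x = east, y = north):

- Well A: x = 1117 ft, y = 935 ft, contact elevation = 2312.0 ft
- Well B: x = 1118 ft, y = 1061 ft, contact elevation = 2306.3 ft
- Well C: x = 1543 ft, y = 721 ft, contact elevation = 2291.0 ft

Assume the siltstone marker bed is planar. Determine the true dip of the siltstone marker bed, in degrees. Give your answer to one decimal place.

Two edge vectors: Well A→Well B = (1, 126, -5.7), Well A→Well C = (426, -214, -21).
Normal n = (Well A→Well B) × (Well A→Well C) = (-3865.8, -2407.2, -53890).
So ∂z/∂x = −n_x/n_z = −0.07174 and ∂z/∂y = −n_y/n_z = −0.04467.
Gradient magnitude |∇z| = √(a² + b²) = √(0.00515 + 0.00200) = 0.08451.
True dip = arctan(0.08451) = 4.8°, dipping toward ENE (azimuth ≈ 058°).

4.8°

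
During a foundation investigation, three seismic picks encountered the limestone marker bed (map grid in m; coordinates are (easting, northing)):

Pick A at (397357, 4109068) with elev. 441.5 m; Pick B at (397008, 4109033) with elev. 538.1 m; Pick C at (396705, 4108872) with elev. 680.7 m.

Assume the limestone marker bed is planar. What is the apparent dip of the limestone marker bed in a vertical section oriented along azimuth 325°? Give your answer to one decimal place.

Let the plane be z = a·E + b·N + c.
Pick B−Pick A: −349a − 35b = 96.6;  Pick C−Pick A: −652a − 196b = 239.2.
Solving gives a = −0.23170, b = −0.44967.
Unit vector along 325° is (sin 325°, cos 325°) = (-0.5736, 0.8192).
Slope in that direction = a·(-0.5736) + b·(0.8192) = −0.23545.
Apparent dip = arctan|0.23545| = 13.2° (true dip is 26.8°, so apparent ≤ true as expected).

13.2°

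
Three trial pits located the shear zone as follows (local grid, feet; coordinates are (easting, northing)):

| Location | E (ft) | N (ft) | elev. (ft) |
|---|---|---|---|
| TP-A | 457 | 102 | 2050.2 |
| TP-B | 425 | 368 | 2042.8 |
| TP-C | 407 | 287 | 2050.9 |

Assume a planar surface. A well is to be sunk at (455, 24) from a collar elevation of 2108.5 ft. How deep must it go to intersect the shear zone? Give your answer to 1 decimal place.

Two edge vectors: TP-A→TP-B = (-32, 266, -7.4), TP-A→TP-C = (-50, 185, 0.7).
Normal n = (TP-A→TP-B) × (TP-A→TP-C) = (1555.2, 392.4, 7380).
So ∂z/∂E = −n_x/n_z = −0.21073 and ∂z/∂N = −n_y/n_z = −0.05317.
Intercept c from TP-A: 2050.2 + 96.30 + 5.42 = 2151.93.
At (455, 24): z_contact = −95.88 − 1.28 + 2151.93 = 2054.77 ft.
Depth below ground = 2108.5 − 2054.77 = 53.7 ft.

53.7 ft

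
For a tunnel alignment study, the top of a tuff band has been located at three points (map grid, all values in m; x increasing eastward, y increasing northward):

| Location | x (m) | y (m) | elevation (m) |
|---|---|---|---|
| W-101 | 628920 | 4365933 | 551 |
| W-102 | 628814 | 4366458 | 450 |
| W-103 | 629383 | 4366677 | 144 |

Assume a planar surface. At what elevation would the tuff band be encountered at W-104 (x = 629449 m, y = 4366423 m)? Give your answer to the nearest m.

187 m

Two edge vectors: W-101→W-102 = (-106, 525, -101), W-101→W-103 = (463, 744, -407).
Normal n = (W-101→W-102) × (W-101→W-103) = (-138531, -89905, -321939).
So ∂z/∂x = −n_x/n_z = −0.43030201 and ∂z/∂y = −n_y/n_z = −0.27926098.
Intercept c from W-101: 551 + 270625.54 + 1219234.72 = 1490411.26.
At (629449, 4366423): z = −270853.2 − 1219371.6 + 1490411.26 = 186.5 m.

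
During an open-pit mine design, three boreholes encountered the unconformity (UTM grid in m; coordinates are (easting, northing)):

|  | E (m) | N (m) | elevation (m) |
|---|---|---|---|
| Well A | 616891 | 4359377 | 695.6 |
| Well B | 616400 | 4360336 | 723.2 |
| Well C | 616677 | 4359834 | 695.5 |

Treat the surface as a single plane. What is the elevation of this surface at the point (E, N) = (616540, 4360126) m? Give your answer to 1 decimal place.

695.6 m

Let the plane be z = a·E + b·N + c.
Well B−Well A: −491a + 959b = 27.6;  Well C−Well A: −214a + 457b = −0.1.
Solving gives a = −0.663279578, b = −0.310813632.
Then c = 695.6 − a·616891 − b·4359377 = 1764820.60.
At (616540, 4360126): z = −408938.4 − 1355186.6 + 1764820.60 = 695.6 m.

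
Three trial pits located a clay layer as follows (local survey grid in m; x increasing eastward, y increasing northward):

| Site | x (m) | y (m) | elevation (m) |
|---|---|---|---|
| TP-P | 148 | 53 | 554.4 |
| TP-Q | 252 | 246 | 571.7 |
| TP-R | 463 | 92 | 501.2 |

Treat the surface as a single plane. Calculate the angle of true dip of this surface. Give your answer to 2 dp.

15.28°

Two edge vectors: TP-P→TP-Q = (104, 193, 17.3), TP-P→TP-R = (315, 39, -53.2).
Normal n = (TP-P→TP-Q) × (TP-P→TP-R) = (-10942.3, 10982.3, -56739).
So ∂z/∂x = −n_x/n_z = −0.19285 and ∂z/∂y = −n_y/n_z = 0.19356.
Gradient magnitude |∇z| = √(a² + b²) = √(0.03719 + 0.03746) = 0.27323.
True dip = arctan(0.27323) = 15.28°, dipping toward SE (azimuth ≈ 135°).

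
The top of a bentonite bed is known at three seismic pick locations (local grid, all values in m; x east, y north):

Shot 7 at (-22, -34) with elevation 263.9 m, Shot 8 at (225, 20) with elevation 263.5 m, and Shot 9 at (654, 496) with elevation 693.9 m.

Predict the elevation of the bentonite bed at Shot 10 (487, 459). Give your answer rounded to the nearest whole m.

Let the plane be z = a·x + b·y + c.
Shot 8−Shot 7: 247a + 54b = −0.4;  Shot 9−Shot 7: 676a + 530b = 430.
Solving gives a = −0.24820, b = 1.12790.
Then c = 263.9 − a·-22 − b·-34 = 296.79.
At (487, 459): z = −120.9 + 517.7 + 296.79 = 693.6 m.

694 m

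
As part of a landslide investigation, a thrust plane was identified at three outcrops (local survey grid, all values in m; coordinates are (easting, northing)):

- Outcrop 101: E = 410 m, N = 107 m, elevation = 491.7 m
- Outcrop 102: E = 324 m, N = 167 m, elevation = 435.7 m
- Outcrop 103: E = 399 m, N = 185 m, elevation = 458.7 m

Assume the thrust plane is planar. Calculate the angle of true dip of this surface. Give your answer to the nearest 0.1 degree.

28.3°

Two edge vectors: Outcrop 101→Outcrop 102 = (-86, 60, -56), Outcrop 101→Outcrop 103 = (-11, 78, -33).
Normal n = (Outcrop 101→Outcrop 102) × (Outcrop 101→Outcrop 103) = (2388, -2222, -6048).
So ∂z/∂E = −n_x/n_z = 0.39484 and ∂z/∂N = −n_y/n_z = −0.36739.
Gradient magnitude |∇z| = √(a² + b²) = √(0.15590 + 0.13498) = 0.53933.
True dip = arctan(0.53933) = 28.3°, dipping toward NW (azimuth ≈ 313°).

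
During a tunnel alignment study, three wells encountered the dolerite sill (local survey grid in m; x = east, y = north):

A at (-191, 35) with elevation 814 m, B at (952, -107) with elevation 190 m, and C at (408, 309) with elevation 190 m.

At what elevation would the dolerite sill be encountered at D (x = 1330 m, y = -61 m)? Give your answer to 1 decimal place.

Two edge vectors: A→B = (1143, -142, -624), A→C = (599, 274, -624).
Normal n = (A→B) × (A→C) = (259584, 339456, 398240).
So ∂z/∂x = −n_x/n_z = −0.651828 and ∂z/∂y = −n_y/n_z = −0.852391.
Intercept c from A: 814 − 124.50 + 29.83 = 719.33.
At (1330, -61): z = −866.9 + 52.0 + 719.33 = -95.6 m.

-95.6 m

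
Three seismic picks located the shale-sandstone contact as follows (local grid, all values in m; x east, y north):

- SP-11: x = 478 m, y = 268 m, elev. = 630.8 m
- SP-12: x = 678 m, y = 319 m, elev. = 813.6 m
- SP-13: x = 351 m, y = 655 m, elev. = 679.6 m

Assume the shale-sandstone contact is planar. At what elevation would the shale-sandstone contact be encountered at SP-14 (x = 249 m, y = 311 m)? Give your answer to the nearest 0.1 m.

Let the plane be z = a·x + b·y + c.
SP-12−SP-11: 200a + 51b = 182.8;  SP-13−SP-11: −127a + 387b = 48.8.
Solving gives a = 0.81375, b = 0.39314.
Then c = 630.8 − a·478 − b·268 = 136.47.
At (249, 311): z = 202.6 + 122.3 + 136.47 = 461.4 m.

461.4 m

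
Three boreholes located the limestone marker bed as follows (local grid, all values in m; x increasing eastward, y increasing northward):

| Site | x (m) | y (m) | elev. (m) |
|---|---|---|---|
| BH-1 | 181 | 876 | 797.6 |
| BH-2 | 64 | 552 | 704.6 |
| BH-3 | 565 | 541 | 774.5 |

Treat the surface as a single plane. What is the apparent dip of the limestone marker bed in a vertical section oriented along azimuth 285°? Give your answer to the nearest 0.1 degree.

4.5°

Two edge vectors: BH-1→BH-2 = (-117, -324, -93), BH-1→BH-3 = (384, -335, -23.1).
Normal n = (BH-1→BH-2) × (BH-1→BH-3) = (-23670.6, -38414.7, 163611).
So ∂z/∂x = −n_x/n_z = 0.14468 and ∂z/∂y = −n_y/n_z = 0.23479.
Unit vector along 285° is (sin 285°, cos 285°) = (-0.9659, 0.2588).
Slope in that direction = a·(-0.9659) + b·(0.2588) = −0.07898.
Apparent dip = arctan|0.07898| = 4.5° (true dip is 15.4°, so apparent ≤ true as expected).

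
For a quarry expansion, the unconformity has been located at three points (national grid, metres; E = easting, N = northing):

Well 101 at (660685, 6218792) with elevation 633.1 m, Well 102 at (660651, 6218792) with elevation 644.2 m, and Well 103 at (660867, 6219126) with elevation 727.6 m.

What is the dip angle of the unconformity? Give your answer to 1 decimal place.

29.5°

Let the plane be z = a·E + b·N + c.
Well 102−Well 101: −34a + 0b = 11.1;  Well 103−Well 101: 182a + 334b = 94.5.
Solving gives a = −0.32647, b = 0.46083.
Gradient magnitude |∇z| = √(a² + b²) = √(0.10658 + 0.21237) = 0.56476.
True dip = arctan(0.56476) = 29.5°, dipping toward SE (azimuth ≈ 145°).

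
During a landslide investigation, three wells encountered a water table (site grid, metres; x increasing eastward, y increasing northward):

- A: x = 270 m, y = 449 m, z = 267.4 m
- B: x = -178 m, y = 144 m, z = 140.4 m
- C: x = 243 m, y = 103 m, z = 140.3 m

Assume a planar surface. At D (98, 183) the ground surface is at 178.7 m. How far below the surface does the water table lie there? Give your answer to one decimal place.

Two edge vectors: A→B = (-448, -305, -127), A→C = (-27, -346, -127.1).
Normal n = (A→B) × (A→C) = (-5176.5, -53511.8, 146773).
So ∂z/∂x = −n_x/n_z = 0.03527 and ∂z/∂y = −n_y/n_z = 0.36459.
Intercept c from A: 267.4 − 9.52 − 163.70 = 94.18.
At (98, 183): z_contact = 3.46 + 66.72 + 94.18 = 164.35 m.
Depth below ground = 178.7 − 164.35 = 14.3 m.

14.3 m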